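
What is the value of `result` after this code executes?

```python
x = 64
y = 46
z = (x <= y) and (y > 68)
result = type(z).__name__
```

x is int; y is int; z is bool; result = 'bool'

'bool'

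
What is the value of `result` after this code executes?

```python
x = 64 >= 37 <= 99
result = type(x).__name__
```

x is bool; result = 'bool'

'bool'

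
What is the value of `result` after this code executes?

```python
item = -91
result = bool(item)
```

item = -91; result = True

True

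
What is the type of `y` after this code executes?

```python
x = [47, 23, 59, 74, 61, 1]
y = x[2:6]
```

Slicing a list returns a list

list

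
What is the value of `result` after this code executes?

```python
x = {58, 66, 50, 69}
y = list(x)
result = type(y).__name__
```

x is set; y is list; result = 'list'

'list'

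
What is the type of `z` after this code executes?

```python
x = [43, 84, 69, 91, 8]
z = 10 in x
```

'in' operator returns bool

bool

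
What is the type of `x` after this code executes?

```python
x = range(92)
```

range() returns a range object

range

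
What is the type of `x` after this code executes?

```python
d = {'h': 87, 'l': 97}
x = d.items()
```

dict.items() returns dict_items view

dict_items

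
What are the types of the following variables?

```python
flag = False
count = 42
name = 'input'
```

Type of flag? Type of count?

flag is assigned the constant False, which has type bool; count is assigned a bare integer (no decimal point), so it is an int

bool, int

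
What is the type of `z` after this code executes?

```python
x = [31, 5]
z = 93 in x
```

'in' operator returns bool

bool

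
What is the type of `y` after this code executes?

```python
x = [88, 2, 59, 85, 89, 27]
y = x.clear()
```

list.clear() returns None

NoneType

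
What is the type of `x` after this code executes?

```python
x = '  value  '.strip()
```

str.strip() returns str

str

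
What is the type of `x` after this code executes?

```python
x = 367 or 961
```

'or' returns first truthy value (int)

int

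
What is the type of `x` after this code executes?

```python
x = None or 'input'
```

'or' with None returns the other truthy value (str)

str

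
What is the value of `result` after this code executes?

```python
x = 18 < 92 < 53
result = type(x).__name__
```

x is bool; result = 'bool'

'bool'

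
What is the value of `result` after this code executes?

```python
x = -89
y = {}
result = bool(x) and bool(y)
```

x = -89; y = {}; result = False

False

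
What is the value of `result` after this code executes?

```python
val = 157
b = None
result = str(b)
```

val = 157; b = None; result = 'None'

'None'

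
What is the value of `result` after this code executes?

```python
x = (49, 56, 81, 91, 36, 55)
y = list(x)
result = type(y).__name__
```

x is tuple; y is list; result = 'list'

'list'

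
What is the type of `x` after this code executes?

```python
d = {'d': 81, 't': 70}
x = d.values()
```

.values() returns dict_values view

dict_values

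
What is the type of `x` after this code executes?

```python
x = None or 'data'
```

'or' with None returns the other truthy value (str)

str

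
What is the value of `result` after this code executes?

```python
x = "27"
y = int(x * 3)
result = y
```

x = '27'; y = 272727; result = 272727

272727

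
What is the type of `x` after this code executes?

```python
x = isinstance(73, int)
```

isinstance() returns bool

bool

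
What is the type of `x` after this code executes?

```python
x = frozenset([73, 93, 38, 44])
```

frozenset() returns frozenset

frozenset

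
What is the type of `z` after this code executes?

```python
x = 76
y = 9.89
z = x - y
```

int - float = float

float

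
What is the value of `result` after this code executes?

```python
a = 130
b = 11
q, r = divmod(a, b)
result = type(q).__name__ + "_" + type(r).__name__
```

a is int; b is int; q is int; r is int; result = 'int_int'

'int_int'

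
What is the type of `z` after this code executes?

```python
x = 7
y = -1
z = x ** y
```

int ** negative = float

float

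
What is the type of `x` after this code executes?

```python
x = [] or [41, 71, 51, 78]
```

'or' returns first truthy value (list)

list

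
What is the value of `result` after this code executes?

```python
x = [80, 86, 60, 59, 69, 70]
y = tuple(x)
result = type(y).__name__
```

x is list; y is tuple; result = 'tuple'

'tuple'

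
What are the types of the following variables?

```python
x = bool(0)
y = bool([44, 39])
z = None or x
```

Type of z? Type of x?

None or bool returns the bool; bool() returns bool

bool, bool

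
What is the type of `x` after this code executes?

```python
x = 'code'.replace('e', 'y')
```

str.replace() returns str

str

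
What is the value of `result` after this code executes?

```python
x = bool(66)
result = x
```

x = True; result = True

True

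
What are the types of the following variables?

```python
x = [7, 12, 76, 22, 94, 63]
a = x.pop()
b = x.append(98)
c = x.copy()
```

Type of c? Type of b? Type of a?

copy() returns list; append() returns None; pop() returns element

list, NoneType, int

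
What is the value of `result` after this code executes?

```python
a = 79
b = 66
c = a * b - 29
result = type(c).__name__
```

a is int; b is int; c is int; result = 'int'

'int'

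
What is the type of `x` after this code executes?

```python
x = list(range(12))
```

list(range()) returns list

list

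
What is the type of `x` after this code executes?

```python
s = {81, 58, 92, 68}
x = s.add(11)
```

set.add() returns None (mutates in place)

NoneType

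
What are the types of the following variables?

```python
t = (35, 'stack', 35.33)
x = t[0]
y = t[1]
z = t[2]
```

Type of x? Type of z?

tuple[0] is int; tuple[2] is float

int, float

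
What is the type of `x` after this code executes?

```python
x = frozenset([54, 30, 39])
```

frozenset() returns frozenset

frozenset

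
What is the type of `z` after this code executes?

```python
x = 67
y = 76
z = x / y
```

int / int = float

float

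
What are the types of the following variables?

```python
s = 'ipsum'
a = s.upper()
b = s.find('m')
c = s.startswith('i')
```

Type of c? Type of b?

startswith() returns bool; find() returns int

bool, int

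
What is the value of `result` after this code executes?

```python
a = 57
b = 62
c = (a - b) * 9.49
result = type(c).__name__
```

a is int; b is int; c is float; result = 'float'

'float'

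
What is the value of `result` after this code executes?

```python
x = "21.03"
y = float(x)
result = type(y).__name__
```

x is str; y is float; result = 'float'

'float'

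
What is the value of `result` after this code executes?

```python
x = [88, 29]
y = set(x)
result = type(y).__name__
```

x is list; y is set; result = 'set'

'set'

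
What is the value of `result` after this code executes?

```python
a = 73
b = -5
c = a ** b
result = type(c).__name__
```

a is int; b is int; c is float; result = 'float'

'float'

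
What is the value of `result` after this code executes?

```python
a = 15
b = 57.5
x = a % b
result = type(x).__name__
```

a is int; b is float; x is float; result = 'float'

'float'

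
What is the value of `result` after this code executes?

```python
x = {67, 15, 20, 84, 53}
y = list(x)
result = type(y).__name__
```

x is set; y is list; result = 'list'

'list'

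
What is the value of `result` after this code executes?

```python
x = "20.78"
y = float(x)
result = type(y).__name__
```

x is str; y is float; result = 'float'

'float'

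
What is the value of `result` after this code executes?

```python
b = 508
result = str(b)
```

b = 508; result = '508'

'508'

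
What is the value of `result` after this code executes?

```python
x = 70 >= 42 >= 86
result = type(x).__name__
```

x is bool; result = 'bool'

'bool'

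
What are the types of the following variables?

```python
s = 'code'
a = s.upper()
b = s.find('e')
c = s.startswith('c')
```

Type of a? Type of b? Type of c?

upper() returns str; find() returns int; startswith() returns bool

str, int, bool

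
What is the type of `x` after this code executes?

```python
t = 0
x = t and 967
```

'and' returns first falsy value (0 is int)

int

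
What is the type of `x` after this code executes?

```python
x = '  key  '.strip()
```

str.strip() returns str

str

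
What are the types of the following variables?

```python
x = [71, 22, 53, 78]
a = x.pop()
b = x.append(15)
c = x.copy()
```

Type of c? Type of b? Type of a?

copy() returns list; append() returns None; pop() returns element

list, NoneType, int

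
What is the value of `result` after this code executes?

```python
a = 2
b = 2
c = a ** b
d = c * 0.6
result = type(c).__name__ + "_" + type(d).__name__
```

a is int; b is int; c is int; d is float; result = 'int_float'

'int_float'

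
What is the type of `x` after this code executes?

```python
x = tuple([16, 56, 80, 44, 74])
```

tuple() constructor returns tuple

tuple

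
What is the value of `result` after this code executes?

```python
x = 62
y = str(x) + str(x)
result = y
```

x = 62; y = '6262'; result = '6262'

'6262'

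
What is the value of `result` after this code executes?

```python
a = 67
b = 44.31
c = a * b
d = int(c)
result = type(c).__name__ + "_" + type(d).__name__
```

a is int; b is float; c is float; d is int; result = 'float_int'

'float_int'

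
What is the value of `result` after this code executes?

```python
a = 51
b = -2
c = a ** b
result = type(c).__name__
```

a is int; b is int; c is float; result = 'float'

'float'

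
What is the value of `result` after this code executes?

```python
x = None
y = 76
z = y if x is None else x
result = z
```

x = None; y = 76; z = 76; result = 76

76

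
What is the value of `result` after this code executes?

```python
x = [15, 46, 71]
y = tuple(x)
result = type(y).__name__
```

x is list; y is tuple; result = 'tuple'

'tuple'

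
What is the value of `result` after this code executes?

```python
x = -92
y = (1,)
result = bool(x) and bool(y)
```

x = -92; y = (1,); result = True

True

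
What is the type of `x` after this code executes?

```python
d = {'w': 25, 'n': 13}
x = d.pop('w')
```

dict.pop() returns the value

int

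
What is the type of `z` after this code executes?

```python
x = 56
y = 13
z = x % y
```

int % int = int

int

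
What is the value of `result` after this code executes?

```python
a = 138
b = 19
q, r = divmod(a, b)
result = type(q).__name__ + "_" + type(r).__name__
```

a is int; b is int; q is int; r is int; result = 'int_int'

'int_int'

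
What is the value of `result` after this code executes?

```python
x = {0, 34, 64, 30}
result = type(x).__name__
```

x is set; result = 'set'

'set'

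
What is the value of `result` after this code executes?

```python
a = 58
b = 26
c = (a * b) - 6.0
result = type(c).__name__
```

a is int; b is int; c is float; result = 'float'

'float'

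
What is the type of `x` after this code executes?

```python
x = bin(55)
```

bin() returns str representation

str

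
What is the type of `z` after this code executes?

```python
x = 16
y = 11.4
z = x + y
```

int + float = float

float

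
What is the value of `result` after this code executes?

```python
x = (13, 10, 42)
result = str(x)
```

x = (13, 10, 42); result = '(13, 10, 42)'

'(13, 10, 42)'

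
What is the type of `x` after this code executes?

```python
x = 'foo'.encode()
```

str.encode() returns bytes

bytes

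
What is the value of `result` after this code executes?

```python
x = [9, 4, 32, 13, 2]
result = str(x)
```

x = [9, 4, 32, 13, 2]; result = '[9, 4, 32, 13, 2]'

'[9, 4, 32, 13, 2]'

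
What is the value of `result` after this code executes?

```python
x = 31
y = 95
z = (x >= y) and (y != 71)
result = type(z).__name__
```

x is int; y is int; z is bool; result = 'bool'

'bool'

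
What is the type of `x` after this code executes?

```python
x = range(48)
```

range() returns a range object

range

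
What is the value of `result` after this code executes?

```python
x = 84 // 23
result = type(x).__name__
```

x is int; result = 'int'

'int'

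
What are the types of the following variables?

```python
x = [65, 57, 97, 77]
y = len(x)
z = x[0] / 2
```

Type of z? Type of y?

int / int = float; len() returns int

float, int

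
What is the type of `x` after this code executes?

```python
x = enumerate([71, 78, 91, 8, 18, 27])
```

enumerate() returns an enumerate object

enumerate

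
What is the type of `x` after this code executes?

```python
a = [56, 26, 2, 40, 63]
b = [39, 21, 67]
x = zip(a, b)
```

zip() returns a zip object

zip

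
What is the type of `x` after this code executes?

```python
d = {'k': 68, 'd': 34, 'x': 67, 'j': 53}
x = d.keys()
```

.keys() returns dict_keys view

dict_keys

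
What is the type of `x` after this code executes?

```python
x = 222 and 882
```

'and' with truthy values returns last operand (int)

int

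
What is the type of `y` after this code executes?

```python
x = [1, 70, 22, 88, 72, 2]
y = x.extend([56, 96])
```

list.extend() returns None

NoneType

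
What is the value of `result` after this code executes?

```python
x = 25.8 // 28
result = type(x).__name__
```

x is float; result = 'float'

'float'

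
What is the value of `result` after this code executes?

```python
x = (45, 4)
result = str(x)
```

x = (45, 4); result = '(45, 4)'

'(45, 4)'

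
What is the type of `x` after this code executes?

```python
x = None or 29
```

'or' with None returns the other truthy value

int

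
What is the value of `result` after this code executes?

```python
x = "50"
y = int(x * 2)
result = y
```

x = '50'; y = 5050; result = 5050

5050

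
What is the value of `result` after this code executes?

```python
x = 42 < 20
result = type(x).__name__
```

x is bool; result = 'bool'

'bool'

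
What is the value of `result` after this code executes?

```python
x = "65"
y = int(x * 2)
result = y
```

x = '65'; y = 6565; result = 6565

6565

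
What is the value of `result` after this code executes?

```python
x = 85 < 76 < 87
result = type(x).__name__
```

x is bool; result = 'bool'

'bool'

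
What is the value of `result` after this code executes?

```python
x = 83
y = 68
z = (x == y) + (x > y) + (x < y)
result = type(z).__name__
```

x is int; y is int; z is int; result = 'int'

'int'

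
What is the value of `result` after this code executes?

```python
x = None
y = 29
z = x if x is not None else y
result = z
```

x = None; y = 29; z = 29; result = 29

29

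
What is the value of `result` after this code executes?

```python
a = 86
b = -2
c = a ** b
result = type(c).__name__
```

a is int; b is int; c is float; result = 'float'

'float'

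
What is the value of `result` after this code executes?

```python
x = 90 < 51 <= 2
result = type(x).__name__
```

x is bool; result = 'bool'

'bool'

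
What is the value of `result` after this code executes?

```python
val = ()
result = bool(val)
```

val = (); result = False

False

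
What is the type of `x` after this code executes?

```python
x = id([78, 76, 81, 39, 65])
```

id() returns int

int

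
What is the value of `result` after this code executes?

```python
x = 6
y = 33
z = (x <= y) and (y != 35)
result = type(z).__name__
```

x is int; y is int; z is bool; result = 'bool'

'bool'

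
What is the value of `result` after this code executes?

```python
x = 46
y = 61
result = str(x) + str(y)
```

x = 46; y = 61; result = '4661'

'4661'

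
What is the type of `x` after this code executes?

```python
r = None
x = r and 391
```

'and' returns first falsy value (None)

NoneType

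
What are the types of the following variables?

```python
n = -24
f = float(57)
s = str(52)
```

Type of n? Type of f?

n is assigned a bare integer (no decimal point), so it is an int; f is assigned the result of calling float(), which returns a float

int, float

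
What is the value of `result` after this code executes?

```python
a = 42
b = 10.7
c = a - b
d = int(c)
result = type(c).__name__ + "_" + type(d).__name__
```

a is int; b is float; c is float; d is int; result = 'float_int'

'float_int'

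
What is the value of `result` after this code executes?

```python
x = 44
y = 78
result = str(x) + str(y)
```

x = 44; y = 78; result = '4478'

'4478'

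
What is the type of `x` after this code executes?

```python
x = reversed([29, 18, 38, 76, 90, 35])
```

reversed() on a list returns list_reverseiterator

list_reverseiterator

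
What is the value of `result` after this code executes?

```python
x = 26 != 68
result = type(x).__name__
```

x is bool; result = 'bool'

'bool'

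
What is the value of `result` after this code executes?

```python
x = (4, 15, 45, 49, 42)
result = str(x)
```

x = (4, 15, 45, 49, 42); result = '(4, 15, 45, 49, 42)'

'(4, 15, 45, 49, 42)'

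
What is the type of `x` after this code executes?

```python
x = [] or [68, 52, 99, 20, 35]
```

'or' returns first truthy value (list)

list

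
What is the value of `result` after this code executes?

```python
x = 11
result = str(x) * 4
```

x = 11; result = '11111111'

'11111111'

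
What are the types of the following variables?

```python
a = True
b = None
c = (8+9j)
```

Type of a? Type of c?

a is assigned the constant True, which has type bool; c is assigned (8+9j), an int plus an imaginary literal (j suffix), which evaluates to complex

bool, complex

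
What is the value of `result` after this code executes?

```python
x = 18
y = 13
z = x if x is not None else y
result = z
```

x = 18; y = 13; z = 18; result = 18

18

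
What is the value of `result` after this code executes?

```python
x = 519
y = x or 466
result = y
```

x = 519; y = 519; result = 519

519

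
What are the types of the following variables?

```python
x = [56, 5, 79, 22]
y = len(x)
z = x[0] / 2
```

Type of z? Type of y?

int / int = float; len() returns int

float, int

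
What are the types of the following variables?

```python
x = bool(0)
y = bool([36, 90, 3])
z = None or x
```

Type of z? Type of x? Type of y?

None or bool returns the bool; bool() returns bool; bool() returns bool

bool, bool, bool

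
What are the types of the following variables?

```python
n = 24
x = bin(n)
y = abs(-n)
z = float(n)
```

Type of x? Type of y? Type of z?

bin() returns str; abs() of int returns int; float() returns float

str, int, float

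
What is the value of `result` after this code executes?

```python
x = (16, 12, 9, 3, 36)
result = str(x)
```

x = (16, 12, 9, 3, 36); result = '(16, 12, 9, 3, 36)'

'(16, 12, 9, 3, 36)'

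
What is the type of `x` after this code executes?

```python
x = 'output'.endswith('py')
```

str.endswith() returns bool

bool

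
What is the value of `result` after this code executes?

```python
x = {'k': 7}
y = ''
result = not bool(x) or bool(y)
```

x = {'k': 7}; y = ''; result = False

False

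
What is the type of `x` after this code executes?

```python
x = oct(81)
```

oct() returns str representation

str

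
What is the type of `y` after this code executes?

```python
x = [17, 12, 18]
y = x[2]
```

Indexing list[int] returns int

int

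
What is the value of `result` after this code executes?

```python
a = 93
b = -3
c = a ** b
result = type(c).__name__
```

a is int; b is int; c is float; result = 'float'

'float'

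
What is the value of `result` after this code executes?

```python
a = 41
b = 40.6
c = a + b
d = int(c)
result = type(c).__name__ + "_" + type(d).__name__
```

a is int; b is float; c is float; d is int; result = 'float_int'

'float_int'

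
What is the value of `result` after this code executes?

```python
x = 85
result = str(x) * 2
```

x = 85; result = '8585'

'8585'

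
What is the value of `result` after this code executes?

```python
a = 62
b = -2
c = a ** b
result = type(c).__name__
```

a is int; b is int; c is float; result = 'float'

'float'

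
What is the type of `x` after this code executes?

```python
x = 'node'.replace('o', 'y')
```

str.replace() returns str

str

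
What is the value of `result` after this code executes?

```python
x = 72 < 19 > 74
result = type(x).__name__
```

x is bool; result = 'bool'

'bool'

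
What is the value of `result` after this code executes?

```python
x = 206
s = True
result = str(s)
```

x = 206; s = True; result = 'True'

'True'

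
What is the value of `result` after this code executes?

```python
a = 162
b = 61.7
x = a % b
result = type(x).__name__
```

a is int; b is float; x is float; result = 'float'

'float'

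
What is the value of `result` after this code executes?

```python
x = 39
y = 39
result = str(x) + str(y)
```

x = 39; y = 39; result = '3939'

'3939'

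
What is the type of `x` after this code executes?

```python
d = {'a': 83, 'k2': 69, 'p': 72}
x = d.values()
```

.values() returns dict_values view

dict_values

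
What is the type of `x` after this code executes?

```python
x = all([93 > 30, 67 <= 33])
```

all() returns bool

bool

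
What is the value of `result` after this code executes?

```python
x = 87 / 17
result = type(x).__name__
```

x is float; result = 'float'

'float'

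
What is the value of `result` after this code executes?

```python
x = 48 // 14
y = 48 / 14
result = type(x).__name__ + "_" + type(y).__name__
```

x is int; y is float; result = 'int_float'

'int_float'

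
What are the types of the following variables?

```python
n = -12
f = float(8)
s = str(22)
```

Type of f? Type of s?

f is assigned the result of calling float(), which returns a float; s is assigned the result of calling str(), which returns a str

float, str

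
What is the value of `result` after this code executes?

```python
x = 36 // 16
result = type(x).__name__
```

x is int; result = 'int'

'int'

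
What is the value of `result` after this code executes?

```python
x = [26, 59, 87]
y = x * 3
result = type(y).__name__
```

x is list; y is list; result = 'list'

'list'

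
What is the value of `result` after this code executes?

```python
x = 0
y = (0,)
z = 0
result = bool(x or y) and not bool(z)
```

x = 0; y = (0,); z = 0; result = True

True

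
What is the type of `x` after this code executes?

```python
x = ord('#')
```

ord() returns int (code point)

int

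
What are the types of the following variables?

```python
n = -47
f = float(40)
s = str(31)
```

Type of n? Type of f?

n is assigned a bare integer (no decimal point), so it is an int; f is assigned the result of calling float(), which returns a float

int, float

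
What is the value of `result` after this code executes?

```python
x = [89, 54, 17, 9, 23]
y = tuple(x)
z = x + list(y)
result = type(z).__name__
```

x is list; y is tuple; z is list; result = 'list'

'list'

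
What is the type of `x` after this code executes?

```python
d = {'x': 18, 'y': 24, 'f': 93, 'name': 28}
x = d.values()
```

.values() returns dict_values view

dict_values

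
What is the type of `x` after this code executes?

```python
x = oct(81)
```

oct() returns str representation

str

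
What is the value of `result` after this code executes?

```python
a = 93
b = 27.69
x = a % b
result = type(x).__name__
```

a is int; b is float; x is float; result = 'float'

'float'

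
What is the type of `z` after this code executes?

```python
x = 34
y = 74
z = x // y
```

int // int = int

int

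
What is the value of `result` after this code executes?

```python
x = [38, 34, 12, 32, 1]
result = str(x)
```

x = [38, 34, 12, 32, 1]; result = '[38, 34, 12, 32, 1]'

'[38, 34, 12, 32, 1]'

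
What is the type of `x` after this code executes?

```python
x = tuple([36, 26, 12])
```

tuple() constructor returns tuple

tuple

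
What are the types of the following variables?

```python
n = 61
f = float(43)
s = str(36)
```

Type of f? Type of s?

f is assigned the result of calling float(), which returns a float; s is assigned the result of calling str(), which returns a str

float, str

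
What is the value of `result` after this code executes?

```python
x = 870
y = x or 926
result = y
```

x = 870; y = 870; result = 870

870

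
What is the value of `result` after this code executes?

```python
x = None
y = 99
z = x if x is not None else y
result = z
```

x = None; y = 99; z = 99; result = 99

99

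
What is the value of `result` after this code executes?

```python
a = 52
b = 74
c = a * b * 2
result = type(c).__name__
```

a is int; b is int; c is int; result = 'int'

'int'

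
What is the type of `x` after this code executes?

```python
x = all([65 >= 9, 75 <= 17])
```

all() returns bool

bool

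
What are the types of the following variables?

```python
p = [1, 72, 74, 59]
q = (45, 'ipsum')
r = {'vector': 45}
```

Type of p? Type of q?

p is assigned a list literal (square brackets); q is assigned a tuple (parenthesized, comma-separated values)

list, tuple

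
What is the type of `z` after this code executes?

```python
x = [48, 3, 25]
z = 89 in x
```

'in' operator returns bool

bool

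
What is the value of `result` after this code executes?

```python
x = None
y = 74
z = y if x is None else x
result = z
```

x = None; y = 74; z = 74; result = 74

74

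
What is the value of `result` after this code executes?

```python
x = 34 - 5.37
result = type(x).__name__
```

x is float; result = 'float'

'float'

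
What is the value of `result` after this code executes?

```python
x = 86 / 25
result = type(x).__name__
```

x is float; result = 'float'

'float'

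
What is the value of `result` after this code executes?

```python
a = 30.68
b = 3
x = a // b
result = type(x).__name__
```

a is float; b is int; x is float; result = 'float'

'float'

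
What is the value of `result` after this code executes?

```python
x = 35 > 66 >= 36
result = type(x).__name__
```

x is bool; result = 'bool'

'bool'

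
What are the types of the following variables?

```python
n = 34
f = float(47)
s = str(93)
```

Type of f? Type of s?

f is assigned the result of calling float(), which returns a float; s is assigned the result of calling str(), which returns a str

float, str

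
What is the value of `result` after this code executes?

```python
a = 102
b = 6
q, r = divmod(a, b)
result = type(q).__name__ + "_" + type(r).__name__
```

a is int; b is int; q is int; r is int; result = 'int_int'

'int_int'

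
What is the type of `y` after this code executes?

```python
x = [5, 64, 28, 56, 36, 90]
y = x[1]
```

Indexing list[int] returns int

int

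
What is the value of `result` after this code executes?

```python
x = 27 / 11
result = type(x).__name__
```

x is float; result = 'float'

'float'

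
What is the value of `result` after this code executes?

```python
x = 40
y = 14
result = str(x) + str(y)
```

x = 40; y = 14; result = '4014'

'4014'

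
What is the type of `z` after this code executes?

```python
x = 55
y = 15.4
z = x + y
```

int + float = float

float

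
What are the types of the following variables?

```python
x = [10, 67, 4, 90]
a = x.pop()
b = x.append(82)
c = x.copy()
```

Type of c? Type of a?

copy() returns list; pop() returns element

list, int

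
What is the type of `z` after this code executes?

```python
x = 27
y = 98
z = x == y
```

Equality comparison returns bool

bool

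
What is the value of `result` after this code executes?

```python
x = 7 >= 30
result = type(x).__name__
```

x is bool; result = 'bool'

'bool'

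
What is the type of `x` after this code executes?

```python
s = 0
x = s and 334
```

'and' returns first falsy value (0 is int)

int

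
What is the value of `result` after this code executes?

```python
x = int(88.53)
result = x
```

x = 88; result = 88

88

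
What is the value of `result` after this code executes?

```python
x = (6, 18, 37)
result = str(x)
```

x = (6, 18, 37); result = '(6, 18, 37)'

'(6, 18, 37)'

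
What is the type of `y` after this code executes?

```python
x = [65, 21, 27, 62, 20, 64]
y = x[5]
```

Indexing list[int] returns int

int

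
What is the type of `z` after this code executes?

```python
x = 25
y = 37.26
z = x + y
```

int + float = float

float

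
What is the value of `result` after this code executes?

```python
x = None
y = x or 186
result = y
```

x = None; y = 186; result = 186

186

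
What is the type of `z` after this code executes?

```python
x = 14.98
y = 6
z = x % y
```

float % int = float

float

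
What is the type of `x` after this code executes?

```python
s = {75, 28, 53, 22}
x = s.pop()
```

Popping from set[int] returns int

int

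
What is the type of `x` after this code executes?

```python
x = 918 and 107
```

'and' with truthy values returns last operand (int)

int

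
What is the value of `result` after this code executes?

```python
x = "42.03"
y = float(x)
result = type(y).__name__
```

x is str; y is float; result = 'float'

'float'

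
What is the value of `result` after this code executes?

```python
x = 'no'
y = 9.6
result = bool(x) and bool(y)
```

x = 'no'; y = 9.6; result = True

True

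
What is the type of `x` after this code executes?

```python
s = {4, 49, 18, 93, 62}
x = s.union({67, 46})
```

set.union() returns a new set

set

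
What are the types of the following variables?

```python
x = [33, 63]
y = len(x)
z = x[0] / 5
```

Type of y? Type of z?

len() returns int; int / int = float

int, float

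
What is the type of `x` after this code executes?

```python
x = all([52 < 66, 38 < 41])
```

all() returns bool

bool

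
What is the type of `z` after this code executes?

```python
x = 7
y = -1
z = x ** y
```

int ** negative = float

float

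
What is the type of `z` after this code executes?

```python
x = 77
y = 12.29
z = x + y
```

int + float = float

float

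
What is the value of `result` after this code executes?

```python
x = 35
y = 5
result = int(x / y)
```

x = 35; y = 5; result = 7

7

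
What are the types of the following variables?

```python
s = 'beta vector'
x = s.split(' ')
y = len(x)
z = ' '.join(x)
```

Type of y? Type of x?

len() returns int; str.split() returns list

int, list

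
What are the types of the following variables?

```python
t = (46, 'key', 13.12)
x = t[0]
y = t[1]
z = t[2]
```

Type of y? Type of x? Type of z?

tuple[1] is str; tuple[0] is int; tuple[2] is float

str, int, float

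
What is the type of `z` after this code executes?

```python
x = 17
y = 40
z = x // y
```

int // int = int

int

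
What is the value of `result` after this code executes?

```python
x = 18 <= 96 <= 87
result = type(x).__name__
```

x is bool; result = 'bool'

'bool'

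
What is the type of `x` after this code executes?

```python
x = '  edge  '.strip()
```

str.strip() returns str

str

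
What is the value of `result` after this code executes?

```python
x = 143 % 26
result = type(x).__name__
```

x is int; result = 'int'

'int'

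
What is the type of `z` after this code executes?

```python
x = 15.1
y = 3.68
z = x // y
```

float // float = float

float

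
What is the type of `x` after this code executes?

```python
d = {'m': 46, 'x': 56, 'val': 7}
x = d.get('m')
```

dict.get() returns value type when found

int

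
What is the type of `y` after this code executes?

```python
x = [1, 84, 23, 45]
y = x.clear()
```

list.clear() returns None

NoneType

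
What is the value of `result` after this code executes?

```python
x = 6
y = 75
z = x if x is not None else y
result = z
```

x = 6; y = 75; z = 6; result = 6

6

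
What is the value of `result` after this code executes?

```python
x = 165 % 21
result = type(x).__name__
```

x is int; result = 'int'

'int'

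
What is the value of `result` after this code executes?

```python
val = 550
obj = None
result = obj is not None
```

val = 550; obj = None; result = False

False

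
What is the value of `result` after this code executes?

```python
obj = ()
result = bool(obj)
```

obj = (); result = False

False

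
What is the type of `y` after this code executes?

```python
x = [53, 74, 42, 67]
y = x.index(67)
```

list.index() returns int

int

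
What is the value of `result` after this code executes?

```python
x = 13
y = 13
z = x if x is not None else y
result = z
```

x = 13; y = 13; z = 13; result = 13

13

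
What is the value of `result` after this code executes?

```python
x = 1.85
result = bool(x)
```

x = 1.85; result = True

True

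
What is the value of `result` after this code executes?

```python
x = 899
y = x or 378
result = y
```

x = 899; y = 899; result = 899

899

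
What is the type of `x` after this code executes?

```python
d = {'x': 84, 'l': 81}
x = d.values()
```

.values() returns dict_values view

dict_values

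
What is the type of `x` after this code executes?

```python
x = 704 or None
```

'or' returns first truthy value

int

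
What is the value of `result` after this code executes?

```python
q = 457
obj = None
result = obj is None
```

q = 457; obj = None; result = True

True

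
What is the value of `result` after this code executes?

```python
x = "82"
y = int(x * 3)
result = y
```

x = '82'; y = 828282; result = 828282

828282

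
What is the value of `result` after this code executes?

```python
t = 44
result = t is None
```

t = 44; result = False

False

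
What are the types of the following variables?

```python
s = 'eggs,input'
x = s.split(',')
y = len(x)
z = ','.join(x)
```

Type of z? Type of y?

str.join() returns str; len() returns int

str, int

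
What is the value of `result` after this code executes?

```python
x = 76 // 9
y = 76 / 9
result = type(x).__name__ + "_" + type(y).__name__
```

x is int; y is float; result = 'int_float'

'int_float'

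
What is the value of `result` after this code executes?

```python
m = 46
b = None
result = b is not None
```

m = 46; b = None; result = False

False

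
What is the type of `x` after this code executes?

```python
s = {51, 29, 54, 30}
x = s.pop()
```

Popping from set[int] returns int

int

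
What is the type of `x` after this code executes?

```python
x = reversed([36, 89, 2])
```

reversed() on a list returns list_reverseiterator

list_reverseiterator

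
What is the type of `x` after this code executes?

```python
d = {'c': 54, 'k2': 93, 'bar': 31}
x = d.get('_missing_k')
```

dict.get() returns None when key not found

NoneType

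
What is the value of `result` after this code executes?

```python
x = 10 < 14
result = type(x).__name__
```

x is bool; result = 'bool'

'bool'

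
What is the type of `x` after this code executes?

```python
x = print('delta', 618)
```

print() returns None

NoneType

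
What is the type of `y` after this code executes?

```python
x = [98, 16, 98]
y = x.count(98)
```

list.count() returns int

int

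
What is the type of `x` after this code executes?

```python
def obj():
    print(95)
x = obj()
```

Function without return returns None

NoneType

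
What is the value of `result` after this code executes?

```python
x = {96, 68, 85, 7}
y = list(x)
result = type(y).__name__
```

x is set; y is list; result = 'list'

'list'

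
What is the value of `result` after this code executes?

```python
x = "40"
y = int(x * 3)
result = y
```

x = '40'; y = 404040; result = 404040

404040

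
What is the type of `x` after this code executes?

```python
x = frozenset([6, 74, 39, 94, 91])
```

frozenset() returns frozenset

frozenset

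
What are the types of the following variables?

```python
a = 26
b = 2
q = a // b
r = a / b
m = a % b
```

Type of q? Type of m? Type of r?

// returns int; % of ints returns int; / returns float

int, int, float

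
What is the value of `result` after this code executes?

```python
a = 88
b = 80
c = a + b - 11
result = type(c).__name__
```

a is int; b is int; c is int; result = 'int'

'int'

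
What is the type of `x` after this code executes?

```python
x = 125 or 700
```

'or' returns first truthy value (int)

int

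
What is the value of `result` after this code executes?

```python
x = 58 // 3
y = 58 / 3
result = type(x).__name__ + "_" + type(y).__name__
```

x is int; y is float; result = 'int_float'

'int_float'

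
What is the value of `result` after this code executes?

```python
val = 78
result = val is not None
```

val = 78; result = True

True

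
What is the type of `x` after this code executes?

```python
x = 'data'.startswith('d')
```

str.startswith() returns bool

bool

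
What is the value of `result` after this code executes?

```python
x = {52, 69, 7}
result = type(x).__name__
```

x is set; result = 'set'

'set'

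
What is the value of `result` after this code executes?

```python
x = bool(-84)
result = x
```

x = True; result = True

True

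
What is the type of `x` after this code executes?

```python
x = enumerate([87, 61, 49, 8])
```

enumerate() returns an enumerate object

enumerate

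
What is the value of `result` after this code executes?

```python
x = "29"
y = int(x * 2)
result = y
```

x = '29'; y = 2929; result = 2929

2929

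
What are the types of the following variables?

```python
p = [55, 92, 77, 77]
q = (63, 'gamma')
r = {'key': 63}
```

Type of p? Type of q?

p is assigned a list literal (square brackets); q is assigned a tuple (parenthesized, comma-separated values)

list, tuple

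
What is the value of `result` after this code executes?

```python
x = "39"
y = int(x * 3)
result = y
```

x = '39'; y = 393939; result = 393939

393939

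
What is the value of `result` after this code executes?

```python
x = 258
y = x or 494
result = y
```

x = 258; y = 258; result = 258

258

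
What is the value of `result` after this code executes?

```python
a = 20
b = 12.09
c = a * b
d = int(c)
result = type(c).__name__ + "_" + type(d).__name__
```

a is int; b is float; c is float; d is int; result = 'float_int'

'float_int'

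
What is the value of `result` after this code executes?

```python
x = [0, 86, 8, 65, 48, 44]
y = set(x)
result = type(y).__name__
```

x is list; y is set; result = 'set'

'set'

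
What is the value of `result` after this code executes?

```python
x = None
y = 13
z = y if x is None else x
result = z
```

x = None; y = 13; z = 13; result = 13

13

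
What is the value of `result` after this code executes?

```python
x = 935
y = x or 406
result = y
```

x = 935; y = 935; result = 935

935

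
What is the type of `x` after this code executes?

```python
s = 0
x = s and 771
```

'and' returns first falsy value (0 is int)

int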